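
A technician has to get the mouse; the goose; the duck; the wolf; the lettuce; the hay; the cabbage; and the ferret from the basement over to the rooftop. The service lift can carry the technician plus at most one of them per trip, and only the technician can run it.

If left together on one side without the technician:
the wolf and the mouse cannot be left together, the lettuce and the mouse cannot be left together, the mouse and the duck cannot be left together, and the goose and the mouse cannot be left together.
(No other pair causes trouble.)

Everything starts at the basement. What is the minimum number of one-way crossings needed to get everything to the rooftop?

impossible

Following every safe sequence of crossings from the start, the most of the 8 that can be at the rooftop as the service lift arrives there on crossings 1, 3, 5, 7, 9 is 1, 2, 3, 4, 5 respectively; the best ever achieved is 5 of 8.
From crossing 11 on, no configuration arises that was not already reachable earlier: only 88 distinct safe configurations (who is on which side, and where the service lift is) can ever be reached, none of them has everyone across, and every continuation just revisits them. So no valid plan exists.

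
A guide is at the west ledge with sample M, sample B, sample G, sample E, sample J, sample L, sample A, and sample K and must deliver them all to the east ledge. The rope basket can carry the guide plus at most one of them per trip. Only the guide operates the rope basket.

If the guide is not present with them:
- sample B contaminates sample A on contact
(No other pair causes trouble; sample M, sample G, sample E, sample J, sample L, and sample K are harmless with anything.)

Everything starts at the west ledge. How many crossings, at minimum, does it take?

15

Counting alone: the guide can take at most 1 across per trip to the east ledge, so moving all 8 needs at least 8 loaded trips out, with a return between consecutive ones — at least 15 crossings.
The plan below uses exactly 15 crossings, so it is optimal:
1. Guide goes to the east ledge with sample B.  [the west ledge: sample A, sample E, sample G, sample J, sample K, sample L, sample M | the east ledge: sample B]
2. Guide goes back to the west ledge alone.  [the west ledge: sample A, sample E, sample G, sample J, sample K, sample L, sample M | the east ledge: sample B]
3. Guide goes to the east ledge with sample M.  [the west ledge: sample A, sample E, sample G, sample J, sample K, sample L | the east ledge: sample B, sample M]
4. Guide goes back to the west ledge alone.  [the west ledge: sample A, sample E, sample G, sample J, sample K, sample L | the east ledge: sample B, sample M]
5. Guide goes to the east ledge with sample G.  [the west ledge: sample A, sample E, sample J, sample K, sample L | the east ledge: sample B, sample G, sample M]
6. Guide goes back to the west ledge alone.  [the west ledge: sample A, sample E, sample J, sample K, sample L | the east ledge: sample B, sample G, sample M]
7. Guide goes to the east ledge with sample E.  [the west ledge: sample A, sample J, sample K, sample L | the east ledge: sample B, sample E, sample G, sample M]
8. Guide goes back to the west ledge alone.  [the west ledge: sample A, sample J, sample K, sample L | the east ledge: sample B, sample E, sample G, sample M]
9. Guide goes to the east ledge with sample J.  [the west ledge: sample A, sample K, sample L | the east ledge: sample B, sample E, sample G, sample J, sample M]
10. Guide goes back to the west ledge alone.  [the west ledge: sample A, sample K, sample L | the east ledge: sample B, sample E, sample G, sample J, sample M]
11. Guide goes to the east ledge with sample L.  [the west ledge: sample A, sample K | the east ledge: sample B, sample E, sample G, sample J, sample L, sample M]
12. Guide goes back to the west ledge alone.  [the west ledge: sample A, sample K | the east ledge: sample B, sample E, sample G, sample J, sample L, sample M]
13. Guide goes to the east ledge with sample K.  [the west ledge: sample A | the east ledge: sample B, sample E, sample G, sample J, sample K, sample L, sample M]
14. Guide goes back to the west ledge alone.  [the west ledge: sample A | the east ledge: sample B, sample E, sample G, sample J, sample K, sample L, sample M]
15. Guide goes to the east ledge with sample A.  [the west ledge: — | the east ledge: sample A, sample B, sample E, sample G, sample J, sample K, sample L, sample M]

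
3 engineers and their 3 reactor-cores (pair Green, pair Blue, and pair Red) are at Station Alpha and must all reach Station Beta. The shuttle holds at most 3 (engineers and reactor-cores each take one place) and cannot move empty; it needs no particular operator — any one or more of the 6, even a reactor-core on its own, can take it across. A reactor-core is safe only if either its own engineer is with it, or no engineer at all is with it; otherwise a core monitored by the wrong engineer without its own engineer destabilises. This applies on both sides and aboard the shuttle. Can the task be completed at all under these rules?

Yes

1. engineer Green and reactor-core Green cross → Station Beta.
2. engineer Green crosses ← Station Alpha.
3. engineer Blue, engineer Green, and engineer Red cross → Station Beta.
4. reactor-core Green crosses ← Station Alpha.
5. reactor-core Blue, reactor-core Green, and reactor-core Red cross → Station Beta.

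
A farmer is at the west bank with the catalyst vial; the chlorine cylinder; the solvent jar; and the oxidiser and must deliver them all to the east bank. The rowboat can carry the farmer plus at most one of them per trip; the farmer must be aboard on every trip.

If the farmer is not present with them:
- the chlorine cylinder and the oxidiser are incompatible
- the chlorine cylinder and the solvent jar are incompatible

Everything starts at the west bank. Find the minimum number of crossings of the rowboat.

Counting alone: the farmer can take at most 1 across per trip to the east bank, so moving all 4 needs at least 4 loaded trips out, with a return between consecutive ones — at least 7 crossings.
The safety rule pushes this higher. Following every safe sequence of crossings, the most of the 4 that can be at the east bank as the rowboat arrives there on crossing 7 is 3 — never all 4.
So no plan with fewer than 9 crossings exists, and this one achieves 9:
1. Farmer goes to the east bank with the chlorine cylinder.
2. Farmer goes back to the west bank alone.
3. Farmer goes to the east bank with the catalyst vial.
4. Farmer goes back to the west bank alone.
5. Farmer goes to the east bank with the solvent jar.
6. Farmer goes back to the west bank with the chlorine cylinder.
7. Farmer goes to the east bank with the oxidiser.
8. Farmer goes back to the west bank alone.
9. Farmer goes to the east bank with the chlorine cylinder.

9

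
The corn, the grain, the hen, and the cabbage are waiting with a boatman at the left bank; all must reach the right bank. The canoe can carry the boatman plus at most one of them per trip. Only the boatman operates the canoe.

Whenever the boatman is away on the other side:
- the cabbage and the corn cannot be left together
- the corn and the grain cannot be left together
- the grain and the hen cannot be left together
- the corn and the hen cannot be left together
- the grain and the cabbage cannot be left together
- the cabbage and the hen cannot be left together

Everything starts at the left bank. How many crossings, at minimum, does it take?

Whatever the first load, the items left behind include a forbidden pair without the boatman. No opening move is safe, so no plan exists.

impossible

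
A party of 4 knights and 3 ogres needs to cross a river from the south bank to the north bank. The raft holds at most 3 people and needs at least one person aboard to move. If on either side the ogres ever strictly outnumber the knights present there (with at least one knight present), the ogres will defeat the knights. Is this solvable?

Yes

1. 3 ogres → the north bank.  (the south bank: 4K 0O; the north bank: 0K 3O)
2. 1 ogre ← the south bank.  (the south bank: 4K 1O; the north bank: 0K 2O)
3. 3 knights → the north bank.  (the south bank: 1K 1O; the north bank: 3K 2O)
4. 1 knight ← the south bank.  (the south bank: 2K 1O; the north bank: 2K 2O)
5. 2 knights and 1 ogre → the north bank.  (the south bank: 0K 0O; the north bank: 4K 3O)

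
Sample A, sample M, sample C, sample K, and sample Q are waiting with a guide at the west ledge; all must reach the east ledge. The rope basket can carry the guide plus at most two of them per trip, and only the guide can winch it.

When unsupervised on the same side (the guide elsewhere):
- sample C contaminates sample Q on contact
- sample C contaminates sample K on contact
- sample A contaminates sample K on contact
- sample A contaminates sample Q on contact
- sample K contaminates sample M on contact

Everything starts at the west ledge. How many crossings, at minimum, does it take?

Counting alone: the guide can take at most 2 across per trip to the east ledge, so moving all 5 needs at least 3 loaded trips out, with a return between consecutive ones — at least 5 crossings.
The safety rule pushes this higher. Following every safe sequence of crossings, the most of the 5 that can be at the east ledge as the rope basket arrives there on crossing 5 is 4 — never all 5.
So no plan with fewer than 7 crossings exists, and this one achieves 7:
1. Guide goes to the east ledge with sample K and sample Q.
2. Guide goes back to the west ledge alone.
3. Guide goes to the east ledge with sample A.
4. Guide goes back to the west ledge with sample K and sample Q.
5. Guide goes to the east ledge with sample C and sample M.
6. Guide goes back to the west ledge alone.
7. Guide goes to the east ledge with sample K and sample Q.

7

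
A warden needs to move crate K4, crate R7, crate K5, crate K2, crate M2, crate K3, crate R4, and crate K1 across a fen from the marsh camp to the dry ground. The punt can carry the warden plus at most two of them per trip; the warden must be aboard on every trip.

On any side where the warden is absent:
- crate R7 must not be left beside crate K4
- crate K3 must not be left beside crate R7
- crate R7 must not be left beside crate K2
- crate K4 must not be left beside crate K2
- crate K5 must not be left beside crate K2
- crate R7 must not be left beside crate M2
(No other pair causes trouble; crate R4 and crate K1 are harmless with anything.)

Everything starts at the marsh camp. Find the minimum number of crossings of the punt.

Counting alone: the warden can take at most 2 across per trip to the dry ground, so moving all 8 needs at least 4 loaded trips out, with a return between consecutive ones — at least 7 crossings.
The safety rule pushes this higher. Following every safe sequence of crossings, the most of the 8 that can be at the dry ground as the punt arrives there on crossings 7, 9, 11 is 5, 6, 7 respectively — never all 8.
So no plan with fewer than 13 crossings exists, and this one achieves 13:
1. Warden goes to the dry ground with crate K2 and crate R7.
2. Warden goes back to the marsh camp with crate R7.
3. Warden goes to the dry ground with crate K5 and crate R7.
4. Warden goes back to the marsh camp with crate K2.
5. Warden goes to the dry ground with crate K4 and crate M2.
6. Warden goes back to the marsh camp with crate R7.
7. Warden goes to the dry ground with crate K3 and crate R7.
8. Warden goes back to the marsh camp with crate R7.
9. Warden goes to the dry ground with crate R4 and crate R7.
10. Warden goes back to the marsh camp with crate R7.
11. Warden goes to the dry ground with crate K1 and crate R7.
12. Warden goes back to the marsh camp with crate R7.
13. Warden goes to the dry ground with crate K2 and crate R7.

13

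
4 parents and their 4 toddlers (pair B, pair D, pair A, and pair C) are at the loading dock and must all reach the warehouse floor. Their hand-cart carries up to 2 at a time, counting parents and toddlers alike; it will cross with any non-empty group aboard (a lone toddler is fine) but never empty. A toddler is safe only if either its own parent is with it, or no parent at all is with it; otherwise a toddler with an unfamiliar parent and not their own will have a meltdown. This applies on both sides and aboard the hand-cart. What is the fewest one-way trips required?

Following every safe sequence of crossings from the start, the most of the 8 that can be at the warehouse floor as the hand-cart arrives there on crossings 1, 3, 5 is 2, 3, 4 respectively; the best ever achieved is 4 of 8.
From crossing 7 on, no configuration arises that was not already reachable earlier: only 44 distinct safe configurations (who is on which side, and where the hand-cart is) can ever be reached, none of them has everyone across, and every continuation just revisits them. So no valid plan exists.

impossible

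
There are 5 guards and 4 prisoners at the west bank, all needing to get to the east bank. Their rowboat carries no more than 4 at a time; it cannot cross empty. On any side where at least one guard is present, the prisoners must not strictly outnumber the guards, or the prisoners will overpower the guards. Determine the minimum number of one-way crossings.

5

Counting alone: each trip to the east bank takes at most 4 across and each return brings at least 1 back, so after t trips out (and t−1 returns) at most 4t − (t−1) of the 9 are across; that first reaches 9 at t = 3, so at least 5 crossings are needed.
The plan below uses exactly 5 crossings, so it is optimal:
1. 3 prisoners → the east bank.  (the west bank: 5G 1P; the east bank: 0G 3P)
2. 1 prisoner ← the west bank.  (the west bank: 5G 2P; the east bank: 0G 2P)
3. 3 guards and 1 prisoner → the east bank.  (the west bank: 2G 1P; the east bank: 3G 3P)
4. 1 prisoner ← the west bank.  (the west bank: 2G 2P; the east bank: 3G 2P)
5. 2 guards and 2 prisoners → the east bank.  (the west bank: 0G 0P; the east bank: 5G 4P)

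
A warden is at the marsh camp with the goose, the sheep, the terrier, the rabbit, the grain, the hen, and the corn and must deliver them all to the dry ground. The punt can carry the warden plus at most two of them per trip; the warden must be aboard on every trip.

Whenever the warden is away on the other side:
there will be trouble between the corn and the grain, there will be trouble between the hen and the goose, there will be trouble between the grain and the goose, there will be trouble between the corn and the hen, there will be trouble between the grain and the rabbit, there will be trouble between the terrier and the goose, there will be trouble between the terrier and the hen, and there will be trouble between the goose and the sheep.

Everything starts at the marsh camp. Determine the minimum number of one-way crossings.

impossible

Whatever the first load, the items left behind include a forbidden pair without the warden. No opening move is safe, so no plan exists.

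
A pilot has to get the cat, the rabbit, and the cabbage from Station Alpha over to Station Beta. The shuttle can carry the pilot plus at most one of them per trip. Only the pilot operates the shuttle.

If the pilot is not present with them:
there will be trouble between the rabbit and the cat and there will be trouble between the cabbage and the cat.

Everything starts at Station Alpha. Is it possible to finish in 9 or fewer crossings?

Yes — this plan uses 7 crossings (≤ 9):
1. Pilot goes to Station Beta with the cat.
2. Pilot goes back to Station Alpha alone.
3. Pilot goes to Station Beta with the rabbit.
4. Pilot goes back to Station Alpha with the cat.
5. Pilot goes to Station Beta with the cabbage.
6. Pilot goes back to Station Alpha alone.
7. Pilot goes to Station Beta with the cat.

Yes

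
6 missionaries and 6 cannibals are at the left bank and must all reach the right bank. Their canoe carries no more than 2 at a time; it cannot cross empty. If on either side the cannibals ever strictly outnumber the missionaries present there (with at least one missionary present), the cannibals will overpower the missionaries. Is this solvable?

No

Following every safe sequence of crossings from the start, the most of the 12 that can be at the right bank as the canoe arrives there on crossings 1, 3, 5, 7, 9 is 2, 3, 4, 5, 6 respectively; the best ever achieved is 6 of 12.
From crossing 11 on, no configuration arises that was not already reachable earlier: only 15 distinct safe configurations (who is on which side, and where the canoe is) can ever be reached, none of them has everyone across, and every continuation just revisits them. They are: 0 missionaries + 0 cannibals across (canoe back at the start); 0 missionaries + 1 cannibal across (canoe there); 0 missionaries + 1 cannibal across (canoe back at the start); 0 missionaries + 2 cannibals across (canoe there); 0 missionaries + 2 cannibals across (canoe back at the start); 0 missionaries + 3 cannibals across (canoe there); 0 missionaries + 3 cannibals across (canoe back at the start); 0 missionaries + 4 cannibals across (canoe there); 0 missionaries + 4 cannibals across (canoe back at the start); 0 missionaries + 5 cannibals across (canoe there); 0 missionaries + 5 cannibals across (canoe back at the start); 0 missionaries + 6 cannibals across (canoe there); 1 missionary + 1 cannibal across (canoe there); 1 missionary + 1 cannibal across (canoe back at the start); 2 missionaries + 2 cannibals across (canoe there). So no valid plan exists.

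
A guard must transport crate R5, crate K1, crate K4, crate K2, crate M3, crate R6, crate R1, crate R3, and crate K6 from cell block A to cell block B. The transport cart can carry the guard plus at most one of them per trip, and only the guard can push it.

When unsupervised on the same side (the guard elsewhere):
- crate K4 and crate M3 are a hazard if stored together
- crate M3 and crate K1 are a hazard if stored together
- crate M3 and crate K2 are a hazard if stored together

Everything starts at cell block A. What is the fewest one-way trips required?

Following every safe sequence of crossings from the start, the most of the 9 that can be at cell block B as the transport cart arrives there on crossings 1, 3, 5, 7, 9, 11, 13 is 1, 2, 3, 4, 5, 6, 7 respectively; the best ever achieved is 7 of 9.
From crossing 15 on, no configuration arises that was not already reachable earlier: only 288 distinct safe configurations (who is on which side, and where the transport cart is) can ever be reached, none of them has everyone across, and every continuation just revisits them. So no valid plan exists.

impossible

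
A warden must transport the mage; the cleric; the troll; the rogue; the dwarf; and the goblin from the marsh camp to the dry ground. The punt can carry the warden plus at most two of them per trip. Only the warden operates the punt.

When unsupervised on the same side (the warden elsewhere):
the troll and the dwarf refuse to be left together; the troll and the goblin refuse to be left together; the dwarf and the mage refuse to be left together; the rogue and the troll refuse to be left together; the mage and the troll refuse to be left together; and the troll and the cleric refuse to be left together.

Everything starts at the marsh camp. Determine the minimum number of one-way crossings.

9

Counting alone: the warden can take at most 2 across per trip to the dry ground, so moving all 6 needs at least 3 loaded trips out, with a return between consecutive ones — at least 5 crossings.
The safety rule pushes this higher. Following every safe sequence of crossings, the most of the 6 that can be at the dry ground as the punt arrives there on crossings 5, 7 is 4, 5 respectively — never all 6.
So no plan with fewer than 9 crossings exists, and this one achieves 9:
1. Warden goes to the dry ground with the mage and the troll.  [the marsh camp: the cleric, the dwarf, the goblin, the rogue | the dry ground: the mage, the troll]
2. Warden goes back to the marsh camp with the mage.  [the marsh camp: the cleric, the dwarf, the goblin, the mage, the rogue | the dry ground: the troll]
3. Warden goes to the dry ground with the cleric and the mage.  [the marsh camp: the dwarf, the goblin, the rogue | the dry ground: the cleric, the mage, the troll]
4. Warden goes back to the marsh camp with the troll.  [the marsh camp: the dwarf, the goblin, the rogue, the troll | the dry ground: the cleric, the mage]
5. Warden goes to the dry ground with the rogue and the troll.  [the marsh camp: the dwarf, the goblin | the dry ground: the cleric, the mage, the rogue, the troll]
6. Warden goes back to the marsh camp with the troll.  [the marsh camp: the dwarf, the goblin, the troll | the dry ground: the cleric, the mage, the rogue]
7. Warden goes to the dry ground with the goblin and the troll.  [the marsh camp: the dwarf | the dry ground: the cleric, the goblin, the mage, the rogue, the troll]
8. Warden goes back to the marsh camp with the troll.  [the marsh camp: the dwarf, the troll | the dry ground: the cleric, the goblin, the mage, the rogue]
9. Warden goes to the dry ground with the dwarf and the troll.  [the marsh camp: — | the dry ground: the cleric, the dwarf, the goblin, the mage, the rogue, the troll]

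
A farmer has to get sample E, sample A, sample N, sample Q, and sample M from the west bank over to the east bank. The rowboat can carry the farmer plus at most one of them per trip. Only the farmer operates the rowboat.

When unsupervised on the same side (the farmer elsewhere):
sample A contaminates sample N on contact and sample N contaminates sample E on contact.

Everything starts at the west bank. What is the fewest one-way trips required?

Counting alone: the farmer can take at most 1 across per trip to the east bank, so moving all 5 needs at least 5 loaded trips out, with a return between consecutive ones — at least 9 crossings.
The safety rule pushes this higher. Following every safe sequence of crossings, the most of the 5 that can be at the east bank as the rowboat arrives there on crossing 9 is 4 — never all 5.
So no plan with fewer than 11 crossings exists, and this one achieves 11:
1. Farmer goes to the east bank with sample N.
2. Farmer goes back to the west bank alone.
3. Farmer goes to the east bank with sample E.
4. Farmer goes back to the west bank with sample N.
5. Farmer goes to the east bank with sample A.
6. Farmer goes back to the west bank alone.
7. Farmer goes to the east bank with sample Q.
8. Farmer goes back to the west bank alone.
9. Farmer goes to the east bank with sample M.
10. Farmer goes back to the west bank alone.
11. Farmer goes to the east bank with sample N.

11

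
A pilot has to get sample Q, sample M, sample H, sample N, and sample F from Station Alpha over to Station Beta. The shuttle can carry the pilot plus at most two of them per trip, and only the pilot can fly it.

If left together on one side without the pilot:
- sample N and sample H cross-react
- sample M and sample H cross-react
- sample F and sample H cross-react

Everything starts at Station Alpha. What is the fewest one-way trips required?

5

Counting alone: the pilot can take at most 2 across per trip to Station Beta, so moving all 5 needs at least 3 loaded trips out, with a return between consecutive ones — at least 5 crossings.
The plan below uses exactly 5 crossings, so it is optimal:
1. Pilot goes to Station Beta with sample H and sample Q.  [Station Alpha: sample F, sample M, sample N | Station Beta: sample H, sample Q]
2. Pilot goes back to Station Alpha alone.  [Station Alpha: sample F, sample M, sample N | Station Beta: sample H, sample Q]
3. Pilot goes to Station Beta with sample M and sample N.  [Station Alpha: sample F | Station Beta: sample H, sample M, sample N, sample Q]
4. Pilot goes back to Station Alpha with sample H.  [Station Alpha: sample F, sample H | Station Beta: sample M, sample N, sample Q]
5. Pilot goes to Station Beta with sample F and sample H.  [Station Alpha: — | Station Beta: sample F, sample H, sample M, sample N, sample Q]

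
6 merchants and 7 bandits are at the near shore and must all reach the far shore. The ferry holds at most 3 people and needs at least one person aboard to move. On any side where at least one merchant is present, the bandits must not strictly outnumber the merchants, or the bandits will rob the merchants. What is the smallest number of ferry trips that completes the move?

The bandits already outnumber the merchants at the near shore before anyone moves, so the starting position itself is disallowed.

impossible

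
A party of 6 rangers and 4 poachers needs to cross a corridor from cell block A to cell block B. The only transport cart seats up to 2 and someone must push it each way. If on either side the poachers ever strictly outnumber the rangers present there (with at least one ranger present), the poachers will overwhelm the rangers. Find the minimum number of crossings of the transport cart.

17

Counting alone: each trip to cell block B takes at most 2 across and each return brings at least 1 back, so after t trips out (and t−1 returns) at most 2t − (t−1) of the 10 are across; that first reaches 10 at t = 9, so at least 17 crossings are needed.
The plan below uses exactly 17 crossings, so it is optimal:
1. 2 poachers → cell block B.  (cell block A: 6R 2P; cell block B: 0R 2P)
2. 1 poacher ← cell block A.  (cell block A: 6R 3P; cell block B: 0R 1P)
3. 2 poachers → cell block B.  (cell block A: 6R 1P; cell block B: 0R 3P)
4. 1 poacher ← cell block A.  (cell block A: 6R 2P; cell block B: 0R 2P)
5. 2 rangers → cell block B.  (cell block A: 4R 2P; cell block B: 2R 2P)
6. 1 poacher ← cell block A.  (cell block A: 4R 3P; cell block B: 2R 1P)
7. 1 ranger and 1 poacher → cell block B.  (cell block A: 3R 2P; cell block B: 3R 2P)
8. 1 poacher ← cell block A.  (cell block A: 3R 3P; cell block B: 3R 1P)
9. 2 poachers → cell block B.  (cell block A: 3R 1P; cell block B: 3R 3P)
10. 1 poacher ← cell block A.  (cell block A: 3R 2P; cell block B: 3R 2P)
11. 1 ranger and 1 poacher → cell block B.  (cell block A: 2R 1P; cell block B: 4R 3P)
12. 1 poacher ← cell block A.  (cell block A: 2R 2P; cell block B: 4R 2P)
13. 2 poachers → cell block B.  (cell block A: 2R 0P; cell block B: 4R 4P)
14. 1 poacher ← cell block A.  (cell block A: 2R 1P; cell block B: 4R 3P)
15. 1 ranger and 1 poacher → cell block B.  (cell block A: 1R 0P; cell block B: 5R 4P)
16. 1 poacher ← cell block A.  (cell block A: 1R 1P; cell block B: 5R 3P)
17. 1 ranger and 1 poacher → cell block B.  (cell block A: 0R 0P; cell block B: 6R 4P)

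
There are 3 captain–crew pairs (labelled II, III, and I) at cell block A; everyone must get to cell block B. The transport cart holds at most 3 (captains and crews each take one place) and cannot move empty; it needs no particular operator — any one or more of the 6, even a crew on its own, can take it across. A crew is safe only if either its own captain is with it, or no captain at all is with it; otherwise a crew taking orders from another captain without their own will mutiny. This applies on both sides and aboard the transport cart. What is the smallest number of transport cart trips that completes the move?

Counting alone: each trip to cell block B takes at most 3 across and each return brings at least 1 back, so after t trips out (and t−1 returns) at most 3t − (t−1) of the 6 are across; that first reaches 6 at t = 3, so at least 5 crossings are needed.
The plan below uses exactly 5 crossings, so it is optimal:
1. captain II and crew II cross → cell block B.
2. captain II crosses ← cell block A.
3. captain I, captain II, and captain III cross → cell block B.
4. crew II crosses ← cell block A.
5. crew I, crew II, and crew III cross → cell block B.

5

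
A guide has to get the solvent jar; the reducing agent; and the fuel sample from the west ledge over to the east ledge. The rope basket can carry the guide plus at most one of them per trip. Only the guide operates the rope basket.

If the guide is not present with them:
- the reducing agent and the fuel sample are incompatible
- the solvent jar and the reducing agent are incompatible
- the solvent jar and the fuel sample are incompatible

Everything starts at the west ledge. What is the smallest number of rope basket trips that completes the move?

impossible

Whatever the first load, the items left behind include a forbidden pair without the guide. No opening move is safe, so no plan exists.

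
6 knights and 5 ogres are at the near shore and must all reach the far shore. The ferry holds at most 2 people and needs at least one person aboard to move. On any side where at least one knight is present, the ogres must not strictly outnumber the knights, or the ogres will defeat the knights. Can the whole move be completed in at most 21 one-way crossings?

Yes

Yes — this plan uses 19 crossings (≤ 21):
1. 2 ogres → the far shore.  (the near shore: 6K 3O; the far shore: 0K 2O)
2. 1 ogre ← the near shore.  (the near shore: 6K 4O; the far shore: 0K 1O)
3. 2 ogres → the far shore.  (the near shore: 6K 2O; the far shore: 0K 3O)
4. 1 ogre ← the near shore.  (the near shore: 6K 3O; the far shore: 0K 2O)
5. 2 knights → the far shore.  (the near shore: 4K 3O; the far shore: 2K 2O)
6. 1 ogre ← the near shore.  (the near shore: 4K 4O; the far shore: 2K 1O)
7. 1 knight and 1 ogre → the far shore.  (the near shore: 3K 3O; the far shore: 3K 2O)
8. 1 knight ← the near shore.  (the near shore: 4K 3O; the far shore: 2K 2O)
9. 1 knight and 1 ogre → the far shore.  (the near shore: 3K 2O; the far shore: 3K 3O)
10. 1 ogre ← the near shore.  (the near shore: 3K 3O; the far shore: 3K 2O)
11. 1 knight and 1 ogre → the far shore.  (the near shore: 2K 2O; the far shore: 4K 3O)
12. 1 knight ← the near shore.  (the near shore: 3K 2O; the far shore: 3K 3O)
13. 1 knight and 1 ogre → the far shore.  (the near shore: 2K 1O; the far shore: 4K 4O)
14. 1 ogre ← the near shore.  (the near shore: 2K 2O; the far shore: 4K 3O)
15. 1 knight and 1 ogre → the far shore.  (the near shore: 1K 1O; the far shore: 5K 4O)
16. 1 knight ← the near shore.  (the near shore: 2K 1O; the far shore: 4K 4O)
17. 1 knight and 1 ogre → the far shore.  (the near shore: 1K 0O; the far shore: 5K 5O)
18. 1 ogre ← the near shore.  (the near shore: 1K 1O; the far shore: 5K 4O)
19. 1 knight and 1 ogre → the far shore.  (the near shore: 0K 0O; the far shore: 6K 5O)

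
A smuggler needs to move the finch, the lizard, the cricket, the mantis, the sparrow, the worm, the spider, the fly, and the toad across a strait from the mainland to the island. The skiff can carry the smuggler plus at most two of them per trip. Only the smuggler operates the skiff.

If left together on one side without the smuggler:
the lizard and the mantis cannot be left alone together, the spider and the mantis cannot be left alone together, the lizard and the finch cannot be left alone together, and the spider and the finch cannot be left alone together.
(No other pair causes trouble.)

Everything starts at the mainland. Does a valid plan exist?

Yes

1. Smuggler goes to the island with the finch and the mantis.
2. Smuggler goes back to the mainland alone.
3. Smuggler goes to the island with the cricket.
4. Smuggler goes back to the mainland alone.
5. Smuggler goes to the island with the sparrow and the worm.
6. Smuggler goes back to the mainland alone.
7. Smuggler goes to the island with the fly and the toad.
8. Smuggler goes back to the mainland alone.
9. Smuggler goes to the island with the lizard and the spider.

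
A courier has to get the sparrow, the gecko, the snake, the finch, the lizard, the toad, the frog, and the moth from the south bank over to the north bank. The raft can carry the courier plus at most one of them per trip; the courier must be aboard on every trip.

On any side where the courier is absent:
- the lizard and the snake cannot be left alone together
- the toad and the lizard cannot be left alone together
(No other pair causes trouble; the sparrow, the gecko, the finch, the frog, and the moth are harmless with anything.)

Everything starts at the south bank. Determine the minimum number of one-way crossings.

17

Counting alone: the courier can take at most 1 across per trip to the north bank, so moving all 8 needs at least 8 loaded trips out, with a return between consecutive ones — at least 15 crossings.
The safety rule pushes this higher. Following every safe sequence of crossings, the most of the 8 that can be at the north bank as the raft arrives there on crossing 15 is 7 — never all 8.
So no plan with fewer than 17 crossings exists, and this one achieves 17:
1. Courier goes to the north bank with the lizard.  [the south bank: the finch, the frog, the gecko, the moth, the snake, the sparrow, the toad | the north bank: the lizard]
2. Courier goes back to the south bank alone.  [the south bank: the finch, the frog, the gecko, the moth, the snake, the sparrow, the toad | the north bank: the lizard]
3. Courier goes to the north bank with the sparrow.  [the south bank: the finch, the frog, the gecko, the moth, the snake, the toad | the north bank: the lizard, the sparrow]
4. Courier goes back to the south bank alone.  [the south bank: the finch, the frog, the gecko, the moth, the snake, the toad | the north bank: the lizard, the sparrow]
5. Courier goes to the north bank with the gecko.  [the south bank: the finch, the frog, the moth, the snake, the toad | the north bank: the gecko, the lizard, the sparrow]
6. Courier goes back to the south bank alone.  [the south bank: the finch, the frog, the moth, the snake, the toad | the north bank: the gecko, the lizard, the sparrow]
7. Courier goes to the north bank with the snake.  [the south bank: the finch, the frog, the moth, the toad | the north bank: the gecko, the lizard, the snake, the sparrow]
8. Courier goes back to the south bank with the lizard.  [the south bank: the finch, the frog, the lizard, the moth, the toad | the north bank: the gecko, the snake, the sparrow]
9. Courier goes to the north bank with the toad.  [the south bank: the finch, the frog, the lizard, the moth | the north bank: the gecko, the snake, the sparrow, the toad]
10. Courier goes back to the south bank alone.  [the south bank: the finch, the frog, the lizard, the moth | the north bank: the gecko, the snake, the sparrow, the toad]
11. Courier goes to the north bank with the finch.  [the south bank: the frog, the lizard, the moth | the north bank: the finch, the gecko, the snake, the sparrow, the toad]
12. Courier goes back to the south bank alone.  [the south bank: the frog, the lizard, the moth | the north bank: the finch, the gecko, the snake, the sparrow, the toad]
13. Courier goes to the north bank with the frog.  [the south bank: the lizard, the moth | the north bank: the finch, the frog, the gecko, the snake, the sparrow, the toad]
14. Courier goes back to the south bank alone.  [the south bank: the lizard, the moth | the north bank: the finch, the frog, the gecko, the snake, the sparrow, the toad]
15. Courier goes to the north bank with the moth.  [the south bank: the lizard | the north bank: the finch, the frog, the gecko, the moth, the snake, the sparrow, the toad]
16. Courier goes back to the south bank alone.  [the south bank: the lizard | the north bank: the finch, the frog, the gecko, the moth, the snake, the sparrow, the toad]
17. Courier goes to the north bank with the lizard.  [the south bank: — | the north bank: the finch, the frog, the gecko, the lizard, the moth, the snake, the sparrow, the toad]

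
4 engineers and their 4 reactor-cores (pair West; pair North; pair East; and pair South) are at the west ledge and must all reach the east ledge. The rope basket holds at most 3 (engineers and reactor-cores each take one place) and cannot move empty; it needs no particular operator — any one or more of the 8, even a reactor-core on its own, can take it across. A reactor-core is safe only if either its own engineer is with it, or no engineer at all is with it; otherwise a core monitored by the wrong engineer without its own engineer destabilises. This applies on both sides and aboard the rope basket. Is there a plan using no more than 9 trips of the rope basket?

Yes

Yes — this plan uses 9 crossings (≤ 9):
1. engineer West and reactor-core West cross → the east ledge.
2. engineer West crosses ← the west ledge.
3. engineer North, engineer West, and reactor-core North cross → the east ledge.
4. engineer West and reactor-core West cross ← the west ledge.
5. engineer East, engineer South, and engineer West cross → the east ledge.
6. reactor-core North crosses ← the west ledge.
7. reactor-core North and reactor-core West cross → the east ledge.
8. reactor-core West crosses ← the west ledge.
9. reactor-core East, reactor-core South, and reactor-core West cross → the east ledge.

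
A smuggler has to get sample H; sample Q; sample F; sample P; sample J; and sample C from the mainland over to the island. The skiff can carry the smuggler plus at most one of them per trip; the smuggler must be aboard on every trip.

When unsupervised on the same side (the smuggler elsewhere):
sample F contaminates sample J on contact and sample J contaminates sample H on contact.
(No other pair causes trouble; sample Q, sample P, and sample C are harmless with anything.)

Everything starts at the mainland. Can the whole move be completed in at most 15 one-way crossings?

Yes

Yes — this plan uses 13 crossings (≤ 15):
1. Smuggler goes to the island with sample J.
2. Smuggler goes back to the mainland alone.
3. Smuggler goes to the island with sample H.
4. Smuggler goes back to the mainland with sample J.
5. Smuggler goes to the island with sample F.
6. Smuggler goes back to the mainland alone.
7. Smuggler goes to the island with sample Q.
8. Smuggler goes back to the mainland alone.
9. Smuggler goes to the island with sample P.
10. Smuggler goes back to the mainland alone.
11. Smuggler goes to the island with sample C.
12. Smuggler goes back to the mainland alone.
13. Smuggler goes to the island with sample J.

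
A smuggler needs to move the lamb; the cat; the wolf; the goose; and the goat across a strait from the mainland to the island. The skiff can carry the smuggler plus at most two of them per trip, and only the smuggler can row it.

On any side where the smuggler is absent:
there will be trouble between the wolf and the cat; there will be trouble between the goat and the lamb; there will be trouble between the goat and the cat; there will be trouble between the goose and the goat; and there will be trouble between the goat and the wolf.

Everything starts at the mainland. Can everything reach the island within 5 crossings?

Counting alone: the smuggler can take at most 2 across per trip to the island, so moving all 5 needs at least 3 loaded trips out, with a return between consecutive ones — at least 5 crossings.
The safety rule pushes this higher. Following every safe sequence of crossings, the most of the 5 that can be at the island as the skiff arrives there on crossing 5 is 4 — never all 5.
So the move cannot be finished within 5 crossings. (The shortest complete plan takes 7:)
1. Smuggler goes to the island with the cat and the goat.  [the mainland: the goose, the lamb, the wolf | the island: the cat, the goat]
2. Smuggler goes back to the mainland with the cat.  [the mainland: the cat, the goose, the lamb, the wolf | the island: the goat]
3. Smuggler goes to the island with the cat and the lamb.  [the mainland: the goose, the wolf | the island: the cat, the goat, the lamb]
4. Smuggler goes back to the mainland with the goat.  [the mainland: the goat, the goose, the wolf | the island: the cat, the lamb]
5. Smuggler goes to the island with the goose and the wolf.  [the mainland: the goat | the island: the cat, the goose, the lamb, the wolf]
6. Smuggler goes back to the mainland with the cat.  [the mainland: the cat, the goat | the island: the goose, the lamb, the wolf]
7. Smuggler goes to the island with the cat and the goat.  [the mainland: — | the island: the cat, the goat, the goose, the lamb, the wolf]

No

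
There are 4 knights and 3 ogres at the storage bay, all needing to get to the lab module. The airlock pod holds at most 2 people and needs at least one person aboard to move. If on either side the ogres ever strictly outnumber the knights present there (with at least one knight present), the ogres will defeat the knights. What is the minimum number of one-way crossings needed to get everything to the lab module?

Counting alone: each trip to the lab module takes at most 2 across and each return brings at least 1 back, so after t trips out (and t−1 returns) at most 2t − (t−1) of the 7 are across; that first reaches 7 at t = 6, so at least 11 crossings are needed.
The plan below uses exactly 11 crossings, so it is optimal:
1. 2 ogres → the lab module.  (the storage bay: 4K 1O; the lab module: 0K 2O)
2. 1 ogre ← the storage bay.  (the storage bay: 4K 2O; the lab module: 0K 1O)
3. 2 ogres → the lab module.  (the storage bay: 4K 0O; the lab module: 0K 3O)
4. 1 ogre ← the storage bay.  (the storage bay: 4K 1O; the lab module: 0K 2O)
5. 2 knights → the lab module.  (the storage bay: 2K 1O; the lab module: 2K 2O)
6. 1 ogre ← the storage bay.  (the storage bay: 2K 2O; the lab module: 2K 1O)
7. 1 knight and 1 ogre → the lab module.  (the storage bay: 1K 1O; the lab module: 3K 2O)
8. 1 knight ← the storage bay.  (the storage bay: 2K 1O; the lab module: 2K 2O)
9. 1 knight and 1 ogre → the lab module.  (the storage bay: 1K 0O; the lab module: 3K 3O)
10. 1 ogre ← the storage bay.  (the storage bay: 1K 1O; the lab module: 3K 2O)
11. 1 knight and 1 ogre → the lab module.  (the storage bay: 0K 0O; the lab module: 4K 3O)

11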